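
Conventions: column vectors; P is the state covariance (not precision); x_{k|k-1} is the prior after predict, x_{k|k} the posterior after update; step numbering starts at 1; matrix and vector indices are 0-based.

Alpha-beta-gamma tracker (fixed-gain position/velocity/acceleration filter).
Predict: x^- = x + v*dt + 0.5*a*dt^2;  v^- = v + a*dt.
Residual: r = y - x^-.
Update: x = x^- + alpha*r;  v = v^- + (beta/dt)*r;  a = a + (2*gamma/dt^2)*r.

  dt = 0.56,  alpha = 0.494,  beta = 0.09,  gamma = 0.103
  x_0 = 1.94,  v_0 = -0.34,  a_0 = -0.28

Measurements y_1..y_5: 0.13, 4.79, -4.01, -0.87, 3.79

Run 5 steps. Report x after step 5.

step 1: x_pred=1.7057  r=-1.5757  x^+=0.9273  v^+=-0.7500  a^+=-1.3151
step 2: x_pred=0.3011  r=4.4889  x^+=2.5186  v^+=-0.7650  a^+=1.6337
step 3: x_pred=2.3463  r=-6.3563  x^+=-0.7937  v^+=-0.8717  a^+=-2.5417
step 4: x_pred=-1.6804  r=0.8104  x^+=-1.2801  v^+=-2.1649  a^+=-2.0094
step 5: x_pred=-2.8075  r=6.5975  x^+=0.4517  v^+=-2.2298  a^+=2.3244

x_post = 0.4517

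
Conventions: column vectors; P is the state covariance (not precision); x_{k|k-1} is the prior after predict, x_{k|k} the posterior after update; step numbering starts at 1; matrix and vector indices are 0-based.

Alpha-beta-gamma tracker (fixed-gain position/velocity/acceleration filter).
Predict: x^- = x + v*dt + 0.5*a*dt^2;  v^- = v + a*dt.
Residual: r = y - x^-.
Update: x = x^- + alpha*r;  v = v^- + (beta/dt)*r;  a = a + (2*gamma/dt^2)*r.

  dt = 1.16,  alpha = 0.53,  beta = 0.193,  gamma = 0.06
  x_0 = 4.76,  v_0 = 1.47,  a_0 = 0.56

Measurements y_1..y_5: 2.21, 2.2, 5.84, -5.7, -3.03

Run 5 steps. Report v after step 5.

v_post = -2.7853

step 1: x_pred=6.8420  r=-4.6320  x^+=4.3870  v^+=1.3489  a^+=0.1469
step 2: x_pred=6.0506  r=-3.8506  x^+=4.0098  v^+=0.8787  a^+=-0.1965
step 3: x_pred=4.8969  r=0.9431  x^+=5.3967  v^+=0.8077  a^+=-0.1124
step 4: x_pred=6.2581  r=-11.9581  x^+=-0.0797  v^+=-1.3122  a^+=-1.1788
step 5: x_pred=-2.3950  r=-0.6350  x^+=-2.7315  v^+=-2.7853  a^+=-1.2354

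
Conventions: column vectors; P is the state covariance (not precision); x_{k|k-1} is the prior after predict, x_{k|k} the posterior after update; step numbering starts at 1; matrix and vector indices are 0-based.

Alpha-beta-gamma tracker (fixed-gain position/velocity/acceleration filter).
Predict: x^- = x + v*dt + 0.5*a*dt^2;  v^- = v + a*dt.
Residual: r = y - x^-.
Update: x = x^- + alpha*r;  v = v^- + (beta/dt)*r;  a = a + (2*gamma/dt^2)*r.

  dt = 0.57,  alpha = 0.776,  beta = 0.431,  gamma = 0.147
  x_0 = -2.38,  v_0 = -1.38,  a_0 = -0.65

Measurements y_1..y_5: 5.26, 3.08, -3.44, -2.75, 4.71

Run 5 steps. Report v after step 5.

step 1: x_pred=-3.2722  r=8.5322  x^+=3.3488  v^+=4.7010  a^+=7.0707
step 2: x_pred=7.1770  r=-4.0970  x^+=3.9977  v^+=5.6334  a^+=3.3634
step 3: x_pred=7.7552  r=-11.1952  x^+=-0.9323  v^+=-0.9146  a^+=-6.7671
step 4: x_pred=-2.5529  r=-0.1971  x^+=-2.7058  v^+=-4.9208  a^+=-6.9454
step 5: x_pred=-6.6390  r=11.3490  x^+=2.1678  v^+=-0.2983  a^+=3.3242

v_post = -0.2983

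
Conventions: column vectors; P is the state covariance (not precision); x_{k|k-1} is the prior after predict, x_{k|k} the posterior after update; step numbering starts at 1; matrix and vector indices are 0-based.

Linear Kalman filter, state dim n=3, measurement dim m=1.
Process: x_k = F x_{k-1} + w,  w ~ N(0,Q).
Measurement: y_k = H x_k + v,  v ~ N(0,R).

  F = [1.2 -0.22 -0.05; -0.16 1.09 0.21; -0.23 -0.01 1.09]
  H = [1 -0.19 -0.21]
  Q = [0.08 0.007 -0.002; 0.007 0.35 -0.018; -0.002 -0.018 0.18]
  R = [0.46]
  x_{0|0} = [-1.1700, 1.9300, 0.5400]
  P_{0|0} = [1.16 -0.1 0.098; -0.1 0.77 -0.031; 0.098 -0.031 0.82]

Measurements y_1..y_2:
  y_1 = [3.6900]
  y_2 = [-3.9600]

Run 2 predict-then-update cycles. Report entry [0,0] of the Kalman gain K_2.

step 1: x^-=[-1.8556, 2.4043, 0.8384]  P^-=[1.8301 -0.5147 -0.2323; -0.5147 1.3448 0.1703; -0.2323 0.1703 1.1668]  S=[2.6968]  K=[0.7330; -0.2989; -0.1890]  nu=[6.1785]  x^+=[2.6730, 0.5578, -0.3293]  P^+=[0.3813 0.0760 0.1413; 0.0760 1.1039 0.0180; 0.1413 0.0180 1.0704]
step 2: x^-=[3.1013, 0.1112, -0.9793]  P^-=[0.6284 -0.2051 0.0219; -0.2051 1.6908 0.2000; 0.0219 0.2000 1.4012]  S=[1.2960]  K=[0.5114; -0.4385; -0.2395]  nu=[-7.2458]  x^+=[-0.6045, 3.2888, 0.7559]  P^+=[0.2895 0.0856 0.1806; 0.0856 1.4415 0.0639; 0.1806 0.0639 1.3269]

K[0,0] = 0.5114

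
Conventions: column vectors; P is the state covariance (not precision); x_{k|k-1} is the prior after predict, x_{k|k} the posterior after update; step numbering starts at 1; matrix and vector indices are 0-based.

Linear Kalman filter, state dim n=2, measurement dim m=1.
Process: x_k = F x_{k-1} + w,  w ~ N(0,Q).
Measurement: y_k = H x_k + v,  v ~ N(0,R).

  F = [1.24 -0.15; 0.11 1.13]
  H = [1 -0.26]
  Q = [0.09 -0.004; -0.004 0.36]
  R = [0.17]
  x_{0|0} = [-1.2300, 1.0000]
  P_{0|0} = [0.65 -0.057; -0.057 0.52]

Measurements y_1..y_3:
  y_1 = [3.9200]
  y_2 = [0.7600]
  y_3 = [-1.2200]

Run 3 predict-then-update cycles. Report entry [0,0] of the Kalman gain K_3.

K[0,0] = 0.4496

step 1: x^-=[-1.6752, 0.9947]  P^-=[1.1223 -0.0824; -0.0824 1.0177]  S=[1.4040]  K=[0.8147; -0.2472]  nu=[5.8538]  x^+=[3.0937, -0.4521]  P^+=[0.1906 0.2003; 0.2003 0.9319]
step 2: x^-=[3.9039, -0.1706]  P^-=[0.3295 0.1414; 0.1414 1.6021]  S=[0.5343]  K=[0.5479; -0.5150]  nu=[-3.1883]  x^+=[2.1571, 1.4715]  P^+=[0.1691 0.2921; 0.2921 1.4603]
step 3: x^-=[2.4541, 1.9001]  P^-=[0.2742 0.1760; 0.1760 2.2994]  S=[0.5081]  K=[0.4496; -0.8302]  nu=[-3.1800]  x^+=[1.0244, 4.5401]  P^+=[0.1715 0.3657; 0.3657 1.9492]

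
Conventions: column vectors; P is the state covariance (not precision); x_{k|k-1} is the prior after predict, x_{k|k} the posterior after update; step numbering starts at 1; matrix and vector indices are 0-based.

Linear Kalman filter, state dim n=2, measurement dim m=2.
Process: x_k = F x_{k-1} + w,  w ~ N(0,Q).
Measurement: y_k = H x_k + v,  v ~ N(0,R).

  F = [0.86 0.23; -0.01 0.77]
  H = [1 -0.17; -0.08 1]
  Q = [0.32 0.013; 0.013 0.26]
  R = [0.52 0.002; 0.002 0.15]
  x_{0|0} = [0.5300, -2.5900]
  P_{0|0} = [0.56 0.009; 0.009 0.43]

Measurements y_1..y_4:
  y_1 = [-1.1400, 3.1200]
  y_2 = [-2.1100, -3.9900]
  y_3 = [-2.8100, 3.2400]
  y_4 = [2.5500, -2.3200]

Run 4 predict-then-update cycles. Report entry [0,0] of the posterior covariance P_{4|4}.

P_post[0,0] = 0.2694

step 1: x^-=[-0.1399, -1.9996]  P^-=[0.7605 0.0903; 0.0903 0.5149]  S=[1.2647 -0.0549; -0.0549 0.6553]  K=[0.5933 0.0946; 0.0359 0.7777]  nu=[-1.3400, 5.1084]  x^+=[-0.4517, 1.9251]  P^+=[0.3156 0.0406; 0.0406 0.1200]
step 2: x^-=[0.0543, 1.4868]  P^-=[0.5758 0.0583; 0.0583 0.3305]  S=[1.0856 -0.0411; -0.0411 0.4749]  K=[0.5240 0.0712; 0.0281 0.6886]  nu=[-1.9115, -5.4725]  x^+=[-1.3372, -2.3354]  P^+=[0.2784 0.0340; 0.0340 0.1061]
step 3: x^-=[-1.6871, -1.7849]  P^-=[0.5450 0.0518; 0.0518 0.3224]  S=[1.0567 -0.0439; -0.0439 0.4676]  K=[0.5101 0.0655; 0.0255 0.6830]  nu=[-1.4263, 4.8899]  x^+=[-2.0946, 1.5186]  P^+=[0.2709 0.0325; 0.0325 0.1051]
step 4: x^-=[-1.4521, 1.1902]  P^-=[0.5388 0.0507; 0.0507 0.3218]  S=[1.0508 -0.0444; -0.0444 0.4672]  K=[0.5072 0.0645; 0.0251 0.6826]  nu=[4.2044, -3.6264]  x^+=[0.4465, -1.1798]  P^+=[0.2694 0.0322; 0.0322 0.1050]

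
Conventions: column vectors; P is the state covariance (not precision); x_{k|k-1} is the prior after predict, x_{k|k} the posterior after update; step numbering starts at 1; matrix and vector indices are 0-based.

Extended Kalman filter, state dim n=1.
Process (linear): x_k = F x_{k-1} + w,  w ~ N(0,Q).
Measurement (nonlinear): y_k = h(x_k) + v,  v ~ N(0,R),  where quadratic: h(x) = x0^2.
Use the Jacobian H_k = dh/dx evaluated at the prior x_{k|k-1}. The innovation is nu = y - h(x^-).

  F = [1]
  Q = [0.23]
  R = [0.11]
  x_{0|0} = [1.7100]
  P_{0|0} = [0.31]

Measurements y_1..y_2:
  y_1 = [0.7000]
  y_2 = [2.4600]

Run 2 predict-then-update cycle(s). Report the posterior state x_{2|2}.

x_post = [1.6282]

step 1: x^-=[1.7100]  P^-=[0.5400]  H_jac=[3.4200]  S=[6.4261]  K=[0.2874]  nu=[-2.2241]  x^+=[1.0708]  P^+=[0.0092]
step 2: x^-=[1.0708]  P^-=[0.2392]  H_jac=[2.1416]  S=[1.2073]  K=[0.4244]  nu=[1.3134]  x^+=[1.6282]  P^+=[0.0218]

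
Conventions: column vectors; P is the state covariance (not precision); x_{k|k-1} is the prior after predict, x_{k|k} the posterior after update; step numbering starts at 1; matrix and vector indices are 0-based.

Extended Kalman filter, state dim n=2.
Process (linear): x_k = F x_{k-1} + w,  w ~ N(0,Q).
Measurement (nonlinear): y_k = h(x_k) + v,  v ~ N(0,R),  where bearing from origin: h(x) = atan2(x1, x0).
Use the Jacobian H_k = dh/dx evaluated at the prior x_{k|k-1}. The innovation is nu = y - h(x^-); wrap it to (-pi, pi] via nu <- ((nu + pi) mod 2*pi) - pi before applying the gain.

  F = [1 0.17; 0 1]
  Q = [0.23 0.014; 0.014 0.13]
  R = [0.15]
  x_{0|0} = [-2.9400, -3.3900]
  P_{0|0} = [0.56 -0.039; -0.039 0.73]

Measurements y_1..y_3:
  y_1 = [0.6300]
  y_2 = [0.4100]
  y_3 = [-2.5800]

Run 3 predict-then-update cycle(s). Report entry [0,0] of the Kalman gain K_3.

K[0,0] = 1.0398

step 1: x^-=[-3.5163, -3.3900]  P^-=[0.7978 0.0991; 0.0991 0.8600]  H_jac=[0.1421 -0.1474]  S=[0.1806]  K=[0.5467; -0.6238]  nu=[3.0045]  x^+=[-1.8736, -5.2641]  P^+=[0.7438 0.1607; 0.1607 0.7897]
step 2: x^-=[-2.7685, -5.2641]  P^-=[1.0513 0.3090; 0.3090 0.9197]  H_jac=[0.1488 -0.0783]  S=[0.1717]  K=[0.7702; -0.1514]  nu=[2.4650]  x^+=[-0.8699, -5.6373]  P^+=[0.9494 0.3290; 0.3290 0.9158]
step 3: x^-=[-1.8282, -5.6373]  P^-=[1.3177 0.4987; 0.4987 1.0458]  H_jac=[0.1605 -0.0521]  S=[0.1784]  K=[1.0398; 0.1435]  nu=[-0.6956]  x^+=[-2.5515, -5.7371]  P^+=[1.1248 0.4720; 0.4720 1.0421]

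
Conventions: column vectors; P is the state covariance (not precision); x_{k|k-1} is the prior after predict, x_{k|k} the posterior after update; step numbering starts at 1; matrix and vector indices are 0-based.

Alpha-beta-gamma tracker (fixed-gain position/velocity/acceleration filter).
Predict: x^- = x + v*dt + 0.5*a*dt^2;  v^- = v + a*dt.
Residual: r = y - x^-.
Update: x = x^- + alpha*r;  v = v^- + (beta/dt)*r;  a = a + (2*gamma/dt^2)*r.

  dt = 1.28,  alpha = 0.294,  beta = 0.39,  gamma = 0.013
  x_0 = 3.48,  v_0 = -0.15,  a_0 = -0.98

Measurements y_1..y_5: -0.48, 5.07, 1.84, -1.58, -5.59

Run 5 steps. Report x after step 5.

step 1: x_pred=2.4852  r=-2.9652  x^+=1.6134  v^+=-2.3079  a^+=-1.0271
step 2: x_pred=-2.1820  r=7.2520  x^+=-0.0499  v^+=-1.4129  a^+=-0.9120
step 3: x_pred=-2.6055  r=4.4455  x^+=-1.2985  v^+=-1.2257  a^+=-0.8414
step 4: x_pred=-3.5568  r=1.9768  x^+=-2.9756  v^+=-1.7005  a^+=-0.8101
step 5: x_pred=-5.8158  r=0.2258  x^+=-5.7494  v^+=-2.6685  a^+=-0.8065

x_post = -5.7494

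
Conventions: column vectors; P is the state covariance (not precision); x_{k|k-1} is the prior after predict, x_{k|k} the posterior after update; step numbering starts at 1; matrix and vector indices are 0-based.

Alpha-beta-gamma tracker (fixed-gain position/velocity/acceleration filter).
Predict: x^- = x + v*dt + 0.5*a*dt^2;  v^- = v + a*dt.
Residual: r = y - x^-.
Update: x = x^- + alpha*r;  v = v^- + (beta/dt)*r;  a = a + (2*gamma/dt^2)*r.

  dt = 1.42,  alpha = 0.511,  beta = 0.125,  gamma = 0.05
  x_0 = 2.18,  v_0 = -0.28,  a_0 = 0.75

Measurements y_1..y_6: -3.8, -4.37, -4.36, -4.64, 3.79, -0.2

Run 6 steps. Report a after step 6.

a_post = 0.1645

step 1: x_pred=2.5385  r=-6.3385  x^+=-0.7004  v^+=0.2270  a^+=0.4357
step 2: x_pred=0.0612  r=-4.4312  x^+=-2.2032  v^+=0.4556  a^+=0.2159
step 3: x_pred=-1.3386  r=-3.0214  x^+=-2.8825  v^+=0.4962  a^+=0.0661
step 4: x_pred=-2.1113  r=-2.5287  x^+=-3.4035  v^+=0.3674  a^+=-0.0594
step 5: x_pred=-2.9416  r=6.7316  x^+=0.4982  v^+=0.8757  a^+=0.2745
step 6: x_pred=2.0184  r=-2.2184  x^+=0.8848  v^+=1.0702  a^+=0.1645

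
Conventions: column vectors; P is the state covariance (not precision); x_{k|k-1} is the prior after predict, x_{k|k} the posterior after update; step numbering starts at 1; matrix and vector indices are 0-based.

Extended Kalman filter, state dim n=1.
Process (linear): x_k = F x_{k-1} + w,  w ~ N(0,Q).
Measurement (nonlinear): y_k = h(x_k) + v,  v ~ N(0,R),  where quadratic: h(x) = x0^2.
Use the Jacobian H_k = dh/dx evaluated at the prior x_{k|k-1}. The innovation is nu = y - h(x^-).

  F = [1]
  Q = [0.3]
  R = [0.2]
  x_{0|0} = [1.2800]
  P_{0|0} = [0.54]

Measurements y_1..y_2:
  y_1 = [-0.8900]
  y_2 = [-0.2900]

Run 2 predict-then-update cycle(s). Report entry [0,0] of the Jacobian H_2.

H_jac[0,0] = 0.6539

step 1: x^-=[1.2800]  P^-=[0.8400]  H_jac=[2.5600]  S=[5.7050]  K=[0.3769]  nu=[-2.5284]  x^+=[0.3270]  P^+=[0.0294]
step 2: x^-=[0.3270]  P^-=[0.3294]  H_jac=[0.6539]  S=[0.3409]  K=[0.6320]  nu=[-0.3969]  x^+=[0.0761]  P^+=[0.1933]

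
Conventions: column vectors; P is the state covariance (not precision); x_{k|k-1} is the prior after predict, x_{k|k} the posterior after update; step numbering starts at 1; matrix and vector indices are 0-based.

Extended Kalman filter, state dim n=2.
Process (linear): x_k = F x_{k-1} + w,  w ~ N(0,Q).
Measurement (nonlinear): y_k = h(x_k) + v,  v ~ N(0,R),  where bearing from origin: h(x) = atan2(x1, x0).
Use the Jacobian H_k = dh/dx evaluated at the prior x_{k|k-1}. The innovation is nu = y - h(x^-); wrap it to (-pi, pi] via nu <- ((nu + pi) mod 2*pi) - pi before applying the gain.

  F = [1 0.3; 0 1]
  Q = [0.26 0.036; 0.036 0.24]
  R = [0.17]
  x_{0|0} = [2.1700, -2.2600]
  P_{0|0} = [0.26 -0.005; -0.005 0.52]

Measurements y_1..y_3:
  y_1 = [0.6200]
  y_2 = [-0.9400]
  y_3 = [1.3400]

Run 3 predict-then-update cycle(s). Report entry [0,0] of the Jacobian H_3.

H_jac[0,0] = 0.3133

step 1: x^-=[1.4920, -2.2600]  P^-=[0.5638 0.1870; 0.1870 0.7600]  H_jac=[0.3082 0.2034]  S=[0.2784]  K=[0.7606; 0.7622]  nu=[1.6073]  x^+=[2.7145, -1.0348]  P^+=[0.4027 0.0256; 0.0256 0.5982]
step 2: x^-=[2.4041, -1.0348]  P^-=[0.7319 0.2410; 0.2410 0.8382]  H_jac=[0.1511 0.3509]  S=[0.3155]  K=[0.6186; 1.0478]  nu=[-0.5335]  x^+=[2.0741, -1.5939]  P^+=[0.6112 0.0366; 0.0366 0.4918]
step 3: x^-=[1.5959, -1.5939]  P^-=[0.9374 0.2201; 0.2201 0.7318]  H_jac=[0.3133 0.3137]  S=[0.3773]  K=[0.9614; 0.7913]  nu=[2.1248]  x^+=[3.6386, 0.0874]  P^+=[0.5887 -0.0669; -0.0669 0.4956]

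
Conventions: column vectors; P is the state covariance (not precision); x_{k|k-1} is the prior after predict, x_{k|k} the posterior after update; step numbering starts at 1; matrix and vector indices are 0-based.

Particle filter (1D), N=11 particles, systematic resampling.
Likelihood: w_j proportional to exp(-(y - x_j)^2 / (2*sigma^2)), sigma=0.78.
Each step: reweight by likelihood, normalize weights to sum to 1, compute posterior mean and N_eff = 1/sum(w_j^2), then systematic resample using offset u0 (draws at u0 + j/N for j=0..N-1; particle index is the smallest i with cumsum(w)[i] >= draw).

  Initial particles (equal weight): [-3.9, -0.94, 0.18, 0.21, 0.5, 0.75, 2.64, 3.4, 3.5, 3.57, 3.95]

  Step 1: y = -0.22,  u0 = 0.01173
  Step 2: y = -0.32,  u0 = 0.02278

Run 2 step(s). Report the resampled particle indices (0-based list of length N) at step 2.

step 1: w=[0.0000, 0.1863, 0.2502, 0.2451, 0.1863, 0.1317, 0.0003, 0.0000, 0.0000, 0.0000, 0.0000]  mean=0.1142  Neff=4.7744  idx=[1, 1, 2, 2, 2, 3, 3, 3, 4, 4, 5]
step 2: w=[0.0932, 0.0932, 0.1041, 0.1041, 0.1041, 0.1015, 0.1015, 0.1015, 0.0736, 0.0736, 0.0499]  mean=0.0559  Neff=10.6315  idx=[0, 1, 2, 3, 3, 4, 5, 6, 7, 8, 9]

resampled_idx = [0, 1, 2, 3, 3, 4, 5, 6, 7, 8, 9]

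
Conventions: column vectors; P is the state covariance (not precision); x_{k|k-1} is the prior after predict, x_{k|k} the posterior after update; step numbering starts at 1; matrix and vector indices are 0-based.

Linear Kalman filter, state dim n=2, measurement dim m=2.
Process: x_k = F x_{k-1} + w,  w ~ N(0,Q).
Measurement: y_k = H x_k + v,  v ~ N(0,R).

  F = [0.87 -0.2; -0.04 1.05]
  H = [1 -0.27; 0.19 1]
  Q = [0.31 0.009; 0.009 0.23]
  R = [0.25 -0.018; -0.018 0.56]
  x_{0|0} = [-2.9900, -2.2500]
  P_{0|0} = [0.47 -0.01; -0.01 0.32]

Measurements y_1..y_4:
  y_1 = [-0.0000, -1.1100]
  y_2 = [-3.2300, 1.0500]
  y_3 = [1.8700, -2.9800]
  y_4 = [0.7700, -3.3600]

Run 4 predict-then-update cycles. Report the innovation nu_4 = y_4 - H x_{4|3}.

innov = [-0.1998, -1.6294]

step 1: x^-=[-2.1513, -2.2429]  P^-=[0.6820 -0.0838; -0.0838 0.5844]  S=[1.0199 -0.1257; -0.1257 1.1372]  K=[0.7055 0.1183; -0.1777 0.4803]  nu=[1.5457, 1.5416]  x^+=[-0.8785, -1.7771]  P^+=[0.1795 0.0194; 0.0194 0.2685]
step 2: x^-=[-0.4089, -1.8308]  P^-=[0.4498 -0.0357; -0.0357 0.5246]  S=[0.7574 -0.1081; -0.1081 1.0873]  K=[0.6220 0.1076; -0.1686 0.4595]  nu=[-3.3155, 2.9585]  x^+=[-2.1529, 0.0877]  P^+=[0.1587 0.0189; 0.0189 0.2568]
step 3: x^-=[-1.8906, 0.1782]  P^-=[0.4338 -0.0330; -0.0330 0.5118]  S=[0.7389 -0.1051; -0.1051 1.0749]  K=[0.6142 0.1060; -0.1671 0.4539]  nu=[3.8087, -2.7990]  x^+=[0.1520, -1.7289]  P^+=[0.1566 0.0185; 0.0185 0.2537]
step 4: x^-=[0.4780, -1.8214]  P^-=[0.4323 -0.0326; -0.0326 0.5084]  S=[0.7369 -0.1041; -0.1041 1.0716]  K=[0.6135 0.1058; -0.1666 0.4524]  nu=[-0.1998, -1.6294]  x^+=[0.1831, -2.5253]  P^+=[0.1564 0.0185; 0.0185 0.2529]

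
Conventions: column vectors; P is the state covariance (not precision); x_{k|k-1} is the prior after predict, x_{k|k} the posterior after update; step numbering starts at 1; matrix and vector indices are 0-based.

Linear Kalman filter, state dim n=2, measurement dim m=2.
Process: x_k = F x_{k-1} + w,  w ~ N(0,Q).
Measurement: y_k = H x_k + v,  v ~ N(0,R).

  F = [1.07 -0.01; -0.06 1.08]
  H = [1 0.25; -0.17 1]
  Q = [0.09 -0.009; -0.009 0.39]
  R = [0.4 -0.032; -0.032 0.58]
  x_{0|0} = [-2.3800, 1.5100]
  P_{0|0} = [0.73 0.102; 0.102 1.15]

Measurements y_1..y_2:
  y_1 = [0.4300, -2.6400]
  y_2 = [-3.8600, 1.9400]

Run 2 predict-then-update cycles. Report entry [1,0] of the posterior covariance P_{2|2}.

step 1: x^-=[-2.5617, 1.7736]  P^-=[0.9237 0.0496; 0.0496 1.7208]  S=[1.4561 0.2887; 0.2887 2.3106]  K=[0.6687 -0.1300; 0.1872 0.7177]  nu=[2.5483, -4.8491]  x^+=[-0.2272, -1.2294]  P^+=[0.2838 -0.0486; -0.0486 0.4020]
step 2: x^-=[-0.2308, -1.3141]  P^-=[0.4160 -0.0877; -0.0877 0.8662]  S=[0.8263 0.0299; 0.0299 1.4881]  K=[0.4811 -0.1161; 0.1346 0.5894]  nu=[-3.3007, 3.2148]  x^+=[-2.1921, 0.1365]  P^+=[0.2080 -0.0474; -0.0474 0.3295]

P_post[1,0] = -0.0474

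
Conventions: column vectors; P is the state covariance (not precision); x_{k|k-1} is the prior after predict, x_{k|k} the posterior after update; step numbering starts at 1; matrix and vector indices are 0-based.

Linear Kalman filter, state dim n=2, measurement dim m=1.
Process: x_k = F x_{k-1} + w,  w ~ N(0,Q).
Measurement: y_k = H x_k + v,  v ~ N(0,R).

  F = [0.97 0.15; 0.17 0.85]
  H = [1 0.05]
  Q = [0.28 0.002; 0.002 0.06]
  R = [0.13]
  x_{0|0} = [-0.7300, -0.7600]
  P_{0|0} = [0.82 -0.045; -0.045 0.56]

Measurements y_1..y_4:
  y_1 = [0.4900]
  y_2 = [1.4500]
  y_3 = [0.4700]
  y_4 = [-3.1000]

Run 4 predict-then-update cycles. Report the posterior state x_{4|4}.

step 1: x^-=[-0.8221, -0.7701]  P^-=[1.0510 0.1704; 0.1704 0.4753]  S=[1.1993]  K=[0.8835; 0.1619]  nu=[1.3506]  x^+=[0.3712, -0.5515]  P^+=[0.1149 -0.0011; -0.0011 0.4439]
step 2: x^-=[0.2773, -0.4057]  P^-=[0.3978 0.0766; 0.0766 0.3837]  S=[0.5364]  K=[0.7487; 0.1785]  nu=[1.1930]  x^+=[1.1705, -0.1927]  P^+=[0.0971 0.0049; 0.0049 0.3666]
step 3: x^-=[1.1065, 0.0352]  P^-=[0.3810 0.0689; 0.0689 0.3291]  S=[0.5187]  K=[0.7412; 0.1645]  nu=[-0.6382]  x^+=[0.6334, -0.0698]  P^+=[0.0961 0.0056; 0.0056 0.3150]
step 4: x^-=[0.6040, 0.0483]  P^-=[0.3791 0.0628; 0.0628 0.2920]  S=[0.5161]  K=[0.7406; 0.1500]  nu=[-3.7064]  x^+=[-2.1411, -0.5075]  P^+=[0.0960 0.0055; 0.0055 0.2804]

x_post = [-2.1411, -0.5075]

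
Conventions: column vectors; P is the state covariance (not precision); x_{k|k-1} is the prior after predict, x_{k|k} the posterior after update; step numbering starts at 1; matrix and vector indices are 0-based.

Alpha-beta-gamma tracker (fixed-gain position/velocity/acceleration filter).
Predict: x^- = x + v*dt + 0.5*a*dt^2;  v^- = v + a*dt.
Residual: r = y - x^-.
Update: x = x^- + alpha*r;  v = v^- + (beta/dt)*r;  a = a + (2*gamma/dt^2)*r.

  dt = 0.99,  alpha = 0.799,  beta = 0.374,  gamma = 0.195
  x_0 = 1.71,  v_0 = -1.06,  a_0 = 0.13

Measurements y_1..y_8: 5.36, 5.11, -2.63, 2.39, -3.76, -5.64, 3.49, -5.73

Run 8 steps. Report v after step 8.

step 1: x_pred=0.7243  r=4.6357  x^+=4.4282  v^+=0.8200  a^+=1.9746
step 2: x_pred=6.2077  r=-1.0977  x^+=5.3306  v^+=2.3602  a^+=1.5379
step 3: x_pred=8.4208  r=-11.0508  x^+=-0.4088  v^+=-0.2921  a^+=-2.8595
step 4: x_pred=-2.0993  r=4.4893  x^+=1.4877  v^+=-1.4270  a^+=-1.0731
step 5: x_pred=-0.4510  r=-3.3090  x^+=-3.0949  v^+=-3.7395  a^+=-2.3898
step 6: x_pred=-7.9681  r=2.3281  x^+=-6.1080  v^+=-5.2259  a^+=-1.4634
step 7: x_pred=-11.9988  r=15.4888  x^+=0.3768  v^+=-0.8234  a^+=4.6998
step 8: x_pred=1.8648  r=-7.5948  x^+=-4.2035  v^+=0.9603  a^+=1.6777

v_post = 0.9603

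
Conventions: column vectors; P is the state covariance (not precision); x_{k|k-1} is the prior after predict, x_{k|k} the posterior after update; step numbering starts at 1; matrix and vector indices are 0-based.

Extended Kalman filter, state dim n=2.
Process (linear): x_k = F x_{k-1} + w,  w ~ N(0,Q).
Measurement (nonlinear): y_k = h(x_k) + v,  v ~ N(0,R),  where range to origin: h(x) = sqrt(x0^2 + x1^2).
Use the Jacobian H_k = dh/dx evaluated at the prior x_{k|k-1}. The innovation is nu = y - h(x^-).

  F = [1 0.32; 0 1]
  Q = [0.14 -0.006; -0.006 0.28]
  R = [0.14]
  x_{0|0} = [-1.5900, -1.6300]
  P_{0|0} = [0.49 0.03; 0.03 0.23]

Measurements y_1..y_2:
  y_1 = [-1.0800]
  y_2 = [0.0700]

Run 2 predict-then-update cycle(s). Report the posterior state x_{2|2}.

x_post = [0.2134, 0.0605]

step 1: x^-=[-2.1116, -1.6300]  P^-=[0.6728 0.0976; 0.0976 0.5100]  H_jac=[-0.7916 -0.6111]  S=[0.8464]  K=[-0.6996; -0.4595]  nu=[-3.7475]  x^+=[0.5104, 0.0919]  P^+=[0.2584 -0.1745; -0.1745 0.3313]
step 2: x^-=[0.5398, 0.0919]  P^-=[0.3207 -0.0745; -0.0745 0.6113]  H_jac=[0.9858 0.1678]  S=[0.4442]  K=[0.6835; 0.0657]  nu=[-0.4775]  x^+=[0.2134, 0.0605]  P^+=[0.1131 -0.0944; -0.0944 0.6094]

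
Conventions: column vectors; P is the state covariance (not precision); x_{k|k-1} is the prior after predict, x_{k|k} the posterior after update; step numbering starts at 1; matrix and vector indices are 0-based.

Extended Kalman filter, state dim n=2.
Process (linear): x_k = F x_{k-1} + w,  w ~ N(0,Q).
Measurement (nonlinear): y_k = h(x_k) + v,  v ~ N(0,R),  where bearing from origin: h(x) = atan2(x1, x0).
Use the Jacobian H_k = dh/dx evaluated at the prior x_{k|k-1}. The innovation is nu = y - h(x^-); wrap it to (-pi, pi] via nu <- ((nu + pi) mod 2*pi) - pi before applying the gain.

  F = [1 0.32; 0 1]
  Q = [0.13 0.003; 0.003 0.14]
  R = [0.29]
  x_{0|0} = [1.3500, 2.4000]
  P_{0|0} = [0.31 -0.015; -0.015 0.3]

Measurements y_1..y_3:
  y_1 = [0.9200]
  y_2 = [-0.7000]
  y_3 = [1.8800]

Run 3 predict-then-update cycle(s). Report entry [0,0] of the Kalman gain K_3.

step 1: x^-=[2.1180, 2.4000]  P^-=[0.4611 0.0840; 0.0840 0.4400]  H_jac=[-0.2342 0.2067]  S=[0.3260]  K=[-0.2781; 0.2187]  nu=[0.0723]  x^+=[2.0979, 2.4158]  P^+=[0.4359 0.1038; 0.1038 0.4244]
step 2: x^-=[2.8710, 2.4158]  P^-=[0.6758 0.2426; 0.2426 0.5644]  H_jac=[-0.1716 0.2039]  S=[0.3164]  K=[-0.2101; 0.2322]  nu=[-1.3995]  x^+=[3.1651, 2.0908]  P^+=[0.6618 0.2581; 0.2581 0.5474]
step 3: x^-=[3.8341, 2.0908]  P^-=[1.0131 0.4362; 0.4362 0.6874]  H_jac=[-0.1096 0.2010]  S=[0.3107]  K=[-0.0752; 0.2908]  nu=[1.3808]  x^+=[3.7303, 2.4924]  P^+=[1.0113 0.4430; 0.4430 0.6611]

K[0,0] = -0.0752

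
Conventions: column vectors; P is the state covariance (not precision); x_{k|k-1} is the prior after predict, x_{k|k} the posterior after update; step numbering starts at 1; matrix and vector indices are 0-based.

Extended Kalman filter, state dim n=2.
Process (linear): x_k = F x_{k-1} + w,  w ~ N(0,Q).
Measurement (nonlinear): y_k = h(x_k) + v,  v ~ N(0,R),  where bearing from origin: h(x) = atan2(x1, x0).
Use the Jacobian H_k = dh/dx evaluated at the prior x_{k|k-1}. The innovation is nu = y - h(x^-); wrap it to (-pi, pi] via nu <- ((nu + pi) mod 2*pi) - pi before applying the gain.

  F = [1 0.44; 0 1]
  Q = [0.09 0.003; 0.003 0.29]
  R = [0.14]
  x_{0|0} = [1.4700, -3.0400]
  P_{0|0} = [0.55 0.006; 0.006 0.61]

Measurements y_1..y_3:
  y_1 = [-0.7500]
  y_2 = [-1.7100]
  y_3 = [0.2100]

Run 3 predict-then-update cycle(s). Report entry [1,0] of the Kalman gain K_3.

K[1,0] = 0.1095

step 1: x^-=[0.1324, -3.0400]  P^-=[0.7634 0.2774; 0.2774 0.9000]  H_jac=[0.3283 0.0143]  S=[0.2251]  K=[1.1312; 0.4618]  nu=[0.7773]  x^+=[1.0116, -2.6810]  P^+=[0.4754 0.1598; 0.1598 0.8520]
step 2: x^-=[-0.1680, -2.6810]  P^-=[0.8710 0.5377; 0.5377 1.1420]  H_jac=[0.3715 -0.0233]  S=[0.2515]  K=[1.2367; 0.6885]  nu=[-0.0766]  x^+=[-0.2628, -2.7338]  P^+=[0.4863 0.3235; 0.3235 1.0228]
step 3: x^-=[-1.4656, -2.7338]  P^-=[1.0590 0.7765; 0.7765 1.3128]  H_jac=[0.2841 -0.1523]  S=[0.1887]  K=[0.9675; 0.1095]  nu=[2.2729]  x^+=[0.7334, -2.4849]  P^+=[0.8823 0.7566; 0.7566 1.3105]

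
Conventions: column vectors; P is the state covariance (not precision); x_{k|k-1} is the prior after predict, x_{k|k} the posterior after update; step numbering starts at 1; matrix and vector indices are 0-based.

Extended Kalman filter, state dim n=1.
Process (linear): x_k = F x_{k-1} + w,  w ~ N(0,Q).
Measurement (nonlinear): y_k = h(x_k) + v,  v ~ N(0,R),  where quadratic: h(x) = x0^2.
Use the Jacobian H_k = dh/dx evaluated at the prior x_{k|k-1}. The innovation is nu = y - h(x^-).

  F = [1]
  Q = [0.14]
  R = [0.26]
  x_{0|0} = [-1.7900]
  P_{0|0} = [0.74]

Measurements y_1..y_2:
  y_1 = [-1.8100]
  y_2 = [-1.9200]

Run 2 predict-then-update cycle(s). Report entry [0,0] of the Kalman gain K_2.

step 1: x^-=[-1.7900]  P^-=[0.8800]  H_jac=[-3.5800]  S=[11.5384]  K=[-0.2730]  nu=[-5.0141]  x^+=[-0.4210]  P^+=[0.0198]
step 2: x^-=[-0.4210]  P^-=[0.1598]  H_jac=[-0.8419]  S=[0.3733]  K=[-0.3605]  nu=[-2.0972]  x^+=[0.3350]  P^+=[0.1113]

K[0,0] = -0.3605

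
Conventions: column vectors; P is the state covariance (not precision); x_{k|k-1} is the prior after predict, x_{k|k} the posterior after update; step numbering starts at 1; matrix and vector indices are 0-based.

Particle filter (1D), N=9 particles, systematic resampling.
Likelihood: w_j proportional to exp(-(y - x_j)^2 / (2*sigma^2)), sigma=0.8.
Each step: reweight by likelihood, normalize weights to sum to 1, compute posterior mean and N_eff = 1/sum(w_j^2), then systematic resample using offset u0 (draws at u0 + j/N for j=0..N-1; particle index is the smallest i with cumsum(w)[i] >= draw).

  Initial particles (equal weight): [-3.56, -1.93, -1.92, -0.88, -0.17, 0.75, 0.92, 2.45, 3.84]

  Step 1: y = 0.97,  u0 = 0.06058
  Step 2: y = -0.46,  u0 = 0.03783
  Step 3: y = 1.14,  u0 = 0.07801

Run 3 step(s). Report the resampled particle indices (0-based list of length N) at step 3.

resampled_idx = [1, 3, 4, 5, 5, 6, 7, 8, 8]

step 1: w=[0.0000, 0.0005, 0.0006, 0.0268, 0.1406, 0.3736, 0.3872, 0.0701, 0.0006]  mean=0.7610  Neff=3.1754  idx=[4, 5, 5, 5, 5, 6, 6, 6, 7]
step 2: w=[0.3240, 0.1103, 0.1103, 0.1103, 0.1103, 0.0782, 0.0782, 0.0782, 0.0005]  mean=0.4925  Neff=5.8155  idx=[0, 0, 0, 1, 2, 3, 4, 5, 7]
step 3: w=[0.0418, 0.0418, 0.0418, 0.1418, 0.1418, 0.1418, 0.1418, 0.1538, 0.1538]  mean=0.6870  Neff=7.5227  idx=[1, 3, 4, 5, 5, 6, 7, 8, 8]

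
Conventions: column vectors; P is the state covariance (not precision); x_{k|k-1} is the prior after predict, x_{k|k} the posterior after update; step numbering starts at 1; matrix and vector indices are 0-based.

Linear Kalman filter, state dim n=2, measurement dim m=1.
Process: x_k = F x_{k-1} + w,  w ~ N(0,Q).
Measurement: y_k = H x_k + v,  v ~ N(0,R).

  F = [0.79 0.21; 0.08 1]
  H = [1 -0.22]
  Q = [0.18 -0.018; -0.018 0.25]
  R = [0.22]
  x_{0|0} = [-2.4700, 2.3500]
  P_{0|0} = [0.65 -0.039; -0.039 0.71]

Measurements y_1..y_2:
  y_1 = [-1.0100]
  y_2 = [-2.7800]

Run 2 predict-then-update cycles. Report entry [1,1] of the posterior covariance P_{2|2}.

P_post[1,1] = 1.2226

step 1: x^-=[-1.4578, 2.1524]  P^-=[0.6040 0.1407; 0.1407 0.9579]  S=[0.8085]  K=[0.7088; -0.0866]  nu=[0.9213]  x^+=[-0.8047, 2.0726]  P^+=[0.1978 0.1904; 0.1904 0.9519]
step 2: x^-=[-0.2005, 2.0082]  P^-=[0.4086 0.3480; 0.3480 1.2336]  S=[0.5352]  K=[0.6204; 0.1431]  nu=[-2.1377]  x^+=[-1.5268, 1.7023]  P^+=[0.2026 0.3005; 0.3005 1.2226]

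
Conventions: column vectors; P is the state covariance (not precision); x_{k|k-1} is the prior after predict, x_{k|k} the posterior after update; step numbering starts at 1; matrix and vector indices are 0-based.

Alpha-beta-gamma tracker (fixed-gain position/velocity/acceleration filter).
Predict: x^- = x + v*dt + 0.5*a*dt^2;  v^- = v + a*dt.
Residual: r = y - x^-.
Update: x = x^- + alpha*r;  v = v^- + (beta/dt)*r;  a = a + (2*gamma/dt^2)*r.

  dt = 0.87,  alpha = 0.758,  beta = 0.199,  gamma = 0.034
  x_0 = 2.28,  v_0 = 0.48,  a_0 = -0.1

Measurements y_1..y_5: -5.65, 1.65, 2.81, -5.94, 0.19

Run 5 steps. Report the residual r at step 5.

resid = 6.0074

step 1: x_pred=2.6598  r=-8.3098  x^+=-3.6390  v^+=-1.5077  a^+=-0.8465
step 2: x_pred=-5.2711  r=6.9211  x^+=-0.0249  v^+=-0.6611  a^+=-0.2248
step 3: x_pred=-0.6852  r=3.4952  x^+=1.9642  v^+=-0.0572  a^+=0.0893
step 4: x_pred=1.9482  r=-7.8882  x^+=-4.0311  v^+=-1.7839  a^+=-0.6194
step 5: x_pred=-5.8174  r=6.0074  x^+=-1.2638  v^+=-0.9486  a^+=-0.0797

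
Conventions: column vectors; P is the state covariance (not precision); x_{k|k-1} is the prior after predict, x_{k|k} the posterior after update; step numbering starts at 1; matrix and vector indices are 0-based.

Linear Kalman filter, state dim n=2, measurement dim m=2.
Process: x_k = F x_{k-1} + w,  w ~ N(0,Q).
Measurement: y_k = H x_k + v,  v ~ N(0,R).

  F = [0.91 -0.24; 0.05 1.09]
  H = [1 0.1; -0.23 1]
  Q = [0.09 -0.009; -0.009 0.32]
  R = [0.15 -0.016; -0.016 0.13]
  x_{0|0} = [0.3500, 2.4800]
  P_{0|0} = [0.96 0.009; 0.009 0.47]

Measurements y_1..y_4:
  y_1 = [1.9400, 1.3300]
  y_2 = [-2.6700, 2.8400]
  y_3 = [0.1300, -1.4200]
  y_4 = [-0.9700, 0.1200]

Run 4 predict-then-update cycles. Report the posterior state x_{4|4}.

x_post = [-0.6873, -0.2049]

step 1: x^-=[-0.2767, 2.7207]  P^-=[0.9081 -0.0795; -0.0795 0.8818]  S=[1.0510 -0.2143; -0.2143 1.0964]  K=[0.8362 -0.0995; 0.1830 0.8567]  nu=[1.9446, -1.4543]  x^+=[1.4941, 1.8306]  P^+=[0.1267 0.0028; 0.0028 0.1091]
step 2: x^-=[0.9203, 2.0701]  P^-=[0.2000 -0.0290; -0.0290 0.4502]  S=[0.3487 -0.0453; -0.0453 0.6042]  K=[0.5545 -0.0826; 0.1456 0.7672]  nu=[-3.7973, 0.9816]  x^+=[-1.2664, 2.2701]  P^+=[0.0845 -0.0002; -0.0002 0.0974]
step 3: x^-=[-1.6972, 2.4111]  P^-=[0.1657 -0.0308; -0.0308 0.4359]  S=[0.3139 -0.0406; -0.0406 0.5888]  K=[0.5074 -0.0820; 0.1393 0.7619]  nu=[1.5861, -4.2215]  x^+=[-0.5462, -0.5843]  P^+=[0.0775 -0.0010; -0.0010 0.0966]
step 4: x^-=[-0.3568, -0.6642]  P^-=[0.1602 -0.0317; -0.0317 0.4349]  S=[0.3082 -0.0403; -0.0403 0.5879]  K=[0.4987 -0.0824; 0.1379 0.7615]  nu=[-0.5468, 0.7021]  x^+=[-0.6873, -0.2049]  P^+=[0.0762 -0.0012; -0.0012 0.0965]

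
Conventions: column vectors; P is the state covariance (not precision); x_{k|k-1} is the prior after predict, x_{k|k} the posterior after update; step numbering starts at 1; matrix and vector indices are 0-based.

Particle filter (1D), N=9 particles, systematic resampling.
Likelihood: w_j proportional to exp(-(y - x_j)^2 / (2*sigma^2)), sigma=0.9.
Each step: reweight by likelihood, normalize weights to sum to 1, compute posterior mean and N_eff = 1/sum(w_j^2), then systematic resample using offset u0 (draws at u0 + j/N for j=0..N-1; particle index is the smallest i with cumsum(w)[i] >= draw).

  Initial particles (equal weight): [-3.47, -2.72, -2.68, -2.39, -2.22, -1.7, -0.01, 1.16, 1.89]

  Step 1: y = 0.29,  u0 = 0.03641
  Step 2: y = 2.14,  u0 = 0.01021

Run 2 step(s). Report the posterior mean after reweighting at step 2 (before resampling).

step 1: w=[0.0001, 0.0020, 0.0023, 0.0062, 0.0107, 0.0455, 0.4963, 0.3288, 0.1080]  mean=0.4529  Neff=2.7146  idx=[5, 6, 6, 6, 6, 7, 7, 7, 8]
step 2: w=[0.0000, 0.0202, 0.0202, 0.0202, 0.0202, 0.1939, 0.1939, 0.1939, 0.3375]  mean=1.3116  Neff=4.3806  idx=[1, 5, 5, 6, 6, 7, 8, 8, 8]

post_mean = 1.3116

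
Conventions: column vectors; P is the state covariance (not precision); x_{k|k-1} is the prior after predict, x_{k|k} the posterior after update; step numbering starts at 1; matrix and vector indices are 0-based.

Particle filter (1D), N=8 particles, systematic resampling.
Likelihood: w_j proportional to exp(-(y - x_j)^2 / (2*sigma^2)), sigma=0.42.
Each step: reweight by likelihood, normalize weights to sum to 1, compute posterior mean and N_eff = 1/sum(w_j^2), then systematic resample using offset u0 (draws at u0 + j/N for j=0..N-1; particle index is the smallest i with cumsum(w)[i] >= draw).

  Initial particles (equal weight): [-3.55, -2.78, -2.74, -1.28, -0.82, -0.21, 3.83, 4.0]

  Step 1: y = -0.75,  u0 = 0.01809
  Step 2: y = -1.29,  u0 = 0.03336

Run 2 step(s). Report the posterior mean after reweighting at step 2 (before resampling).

step 1: w=[0.0000, 0.0000, 0.0000, 0.2406, 0.5260, 0.2334, 0.0000, 0.0000]  mean=-0.7883  Neff=2.5704  idx=[3, 3, 4, 4, 4, 4, 5, 5]
step 2: w=[0.2374, 0.2374, 0.1270, 0.1270, 0.1270, 0.1270, 0.0087, 0.0087]  mean=-1.0278  Neff=5.6393  idx=[0, 0, 1, 1, 2, 3, 4, 5]

post_mean = -1.0278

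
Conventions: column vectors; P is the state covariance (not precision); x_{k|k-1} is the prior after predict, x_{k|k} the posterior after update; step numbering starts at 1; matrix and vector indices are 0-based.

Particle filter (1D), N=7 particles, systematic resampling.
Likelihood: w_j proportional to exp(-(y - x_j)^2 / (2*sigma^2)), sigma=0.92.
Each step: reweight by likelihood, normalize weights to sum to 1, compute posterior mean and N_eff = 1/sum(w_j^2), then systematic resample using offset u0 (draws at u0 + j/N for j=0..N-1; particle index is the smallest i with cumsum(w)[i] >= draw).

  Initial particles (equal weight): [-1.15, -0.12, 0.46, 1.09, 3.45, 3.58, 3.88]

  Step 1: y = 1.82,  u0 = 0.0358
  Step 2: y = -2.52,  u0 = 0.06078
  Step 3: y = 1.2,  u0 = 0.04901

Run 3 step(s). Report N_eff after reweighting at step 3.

step 1: w=[0.0033, 0.0664, 0.2058, 0.4481, 0.1278, 0.0985, 0.0500]  mean=1.5588  Neff=3.6220  idx=[1, 2, 3, 3, 3, 4, 5]
step 2: w=[0.8339, 0.1320, 0.0114, 0.0114, 0.0114, 0.0000, 0.0000]  mean=-0.0022  Neff=1.4021  idx=[0, 0, 0, 0, 0, 0, 1]
step 3: w=[0.1246, 0.1246, 0.1246, 0.1246, 0.1246, 0.1246, 0.2524]  mean=0.0264  Neff=6.3754  idx=[0, 1, 2, 3, 4, 6, 6]

N_eff = 6.3754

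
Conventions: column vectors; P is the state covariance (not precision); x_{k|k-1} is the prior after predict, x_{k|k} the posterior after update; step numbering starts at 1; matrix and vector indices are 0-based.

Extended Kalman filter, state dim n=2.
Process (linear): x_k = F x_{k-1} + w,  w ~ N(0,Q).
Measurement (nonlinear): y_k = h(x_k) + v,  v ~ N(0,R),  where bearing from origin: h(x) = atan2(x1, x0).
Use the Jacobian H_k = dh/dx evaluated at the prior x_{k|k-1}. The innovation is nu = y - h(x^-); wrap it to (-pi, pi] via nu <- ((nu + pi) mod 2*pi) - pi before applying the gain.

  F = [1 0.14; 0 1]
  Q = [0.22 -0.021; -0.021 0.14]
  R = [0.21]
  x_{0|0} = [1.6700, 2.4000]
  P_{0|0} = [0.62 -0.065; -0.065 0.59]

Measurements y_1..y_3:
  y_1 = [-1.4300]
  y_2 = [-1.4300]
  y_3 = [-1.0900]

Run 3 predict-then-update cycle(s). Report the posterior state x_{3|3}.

x_post = [3.7333, -0.8412]

step 1: x^-=[2.0060, 2.4000]  P^-=[0.8334 -0.0034; -0.0034 0.7300]  H_jac=[-0.2453 0.2050]  S=[0.2912]  K=[-0.7045; 0.5169]  nu=[-2.3046]  x^+=[3.6295, 1.2088]  P^+=[0.6889 0.1026; 0.1026 0.6522]
step 2: x^-=[3.7987, 1.2088]  P^-=[0.9504 0.1729; 0.1729 0.7922]  H_jac=[-0.0761 0.2390]  S=[0.2545]  K=[-0.1216; 0.6925]  nu=[-1.7381]  x^+=[4.0101, 0.0052]  P^+=[0.9466 0.1944; 0.1944 0.6702]
step 3: x^-=[4.0109, 0.0052]  P^-=[1.2342 0.2672; 0.2672 0.8102]  H_jac=[-0.0003 0.2493]  S=[0.2603]  K=[0.2544; 0.7756]  nu=[-1.0913]  x^+=[3.7333, -0.8412]  P^+=[1.2173 0.2158; 0.2158 0.6536]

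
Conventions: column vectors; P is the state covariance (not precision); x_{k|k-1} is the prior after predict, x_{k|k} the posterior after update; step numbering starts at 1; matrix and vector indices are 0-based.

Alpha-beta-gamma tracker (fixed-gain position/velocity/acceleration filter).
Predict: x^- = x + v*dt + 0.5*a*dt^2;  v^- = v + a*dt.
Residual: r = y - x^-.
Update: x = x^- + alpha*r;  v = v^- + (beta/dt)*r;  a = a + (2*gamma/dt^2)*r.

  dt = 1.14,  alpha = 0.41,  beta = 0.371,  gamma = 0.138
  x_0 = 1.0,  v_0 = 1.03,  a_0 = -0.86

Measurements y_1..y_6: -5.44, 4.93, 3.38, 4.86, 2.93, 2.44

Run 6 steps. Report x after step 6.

x_post = 7.3616

step 1: x_pred=1.6154  r=-7.0554  x^+=-1.2773  v^+=-2.2465  a^+=-2.3584
step 2: x_pred=-5.3708  r=10.3008  x^+=-1.1475  v^+=-1.5828  a^+=-0.1708
step 3: x_pred=-3.0628  r=6.4428  x^+=-0.4212  v^+=0.3193  a^+=1.1975
step 4: x_pred=0.7209  r=4.1391  x^+=2.4179  v^+=3.0315  a^+=2.0765
step 5: x_pred=7.2232  r=-4.2932  x^+=5.4630  v^+=4.0016  a^+=1.1648
step 6: x_pred=10.7817  r=-8.3417  x^+=7.3616  v^+=2.6147  a^+=-0.6068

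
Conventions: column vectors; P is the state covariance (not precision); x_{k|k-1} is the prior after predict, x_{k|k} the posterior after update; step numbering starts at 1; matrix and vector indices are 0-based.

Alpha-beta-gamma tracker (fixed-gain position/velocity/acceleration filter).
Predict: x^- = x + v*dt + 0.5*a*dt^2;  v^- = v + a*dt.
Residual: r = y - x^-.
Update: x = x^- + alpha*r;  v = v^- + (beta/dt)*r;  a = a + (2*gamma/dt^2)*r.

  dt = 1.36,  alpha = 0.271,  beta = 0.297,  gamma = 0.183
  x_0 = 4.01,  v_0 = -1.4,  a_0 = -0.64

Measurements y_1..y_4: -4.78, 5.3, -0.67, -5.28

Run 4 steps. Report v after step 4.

step 1: x_pred=1.5141  r=-6.2941  x^+=-0.1916  v^+=-3.6449  a^+=-1.8855
step 2: x_pred=-6.8924  r=12.1924  x^+=-3.5882  v^+=-3.5466  a^+=0.5271
step 3: x_pred=-7.9241  r=7.2541  x^+=-5.9582  v^+=-1.2455  a^+=1.9626
step 4: x_pred=-5.8371  r=0.5571  x^+=-5.6861  v^+=1.5453  a^+=2.0728

v_post = 1.5453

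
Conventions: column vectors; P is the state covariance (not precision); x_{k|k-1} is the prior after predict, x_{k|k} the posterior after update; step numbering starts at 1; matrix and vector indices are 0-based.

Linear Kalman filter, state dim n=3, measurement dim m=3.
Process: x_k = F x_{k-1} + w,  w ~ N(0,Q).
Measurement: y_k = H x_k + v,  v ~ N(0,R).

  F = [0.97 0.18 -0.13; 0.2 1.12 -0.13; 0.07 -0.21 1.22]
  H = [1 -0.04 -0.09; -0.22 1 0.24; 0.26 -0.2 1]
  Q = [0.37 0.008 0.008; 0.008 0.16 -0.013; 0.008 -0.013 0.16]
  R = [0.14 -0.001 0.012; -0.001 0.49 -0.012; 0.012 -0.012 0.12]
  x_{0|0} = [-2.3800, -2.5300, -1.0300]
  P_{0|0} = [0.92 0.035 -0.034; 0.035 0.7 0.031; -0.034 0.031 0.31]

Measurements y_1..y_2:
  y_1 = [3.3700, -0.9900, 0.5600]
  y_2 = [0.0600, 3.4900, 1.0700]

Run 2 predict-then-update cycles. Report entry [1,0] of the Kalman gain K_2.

step 1: x^-=[-2.6301, -3.1757, -0.8919]  P^-=[1.2829 0.3721 -0.0441; 0.3721 1.0885 -0.1774; -0.0441 -0.1774 0.6341]  S=[1.4067 0.0411 0.1797; 0.0411 1.4329 -0.1998; 0.1797 -0.1998 0.8937]  K=[0.8942 0.0394 0.0696; 0.2577 0.6313 -0.2446; -0.1714 0.1048 0.7943]  nu=[5.7928, 1.8211, 1.5006]  x^+=[2.7260, -0.9001, -0.5022]  P^+=[0.1274 0.0468 -0.0052; 0.0468 0.3181 0.0176; -0.0052 0.0176 0.0969]
step 2: x^-=[2.5475, -0.3977, -0.2329]  P^-=[0.5186 0.1488 -0.0214; 0.1488 0.5819 -0.0764; -0.0214 -0.0764 0.3075]  S=[0.6534 0.0072 0.0733; 0.0072 1.0148 -0.1083; 0.0733 -0.1083 0.4898]  K=[0.7804 0.0301 0.0607; 0.2240 0.4960 -0.2383; -0.1483 0.0765 0.6868]  nu=[-2.5243, 4.5040, 0.5610]  x^+=[0.7473, 1.1375, 0.8712]  P^+=[0.1111 0.0388 -0.0048; 0.0388 0.2522 0.0085; -0.0048 0.0085 0.0827]

K[1,0] = 0.2240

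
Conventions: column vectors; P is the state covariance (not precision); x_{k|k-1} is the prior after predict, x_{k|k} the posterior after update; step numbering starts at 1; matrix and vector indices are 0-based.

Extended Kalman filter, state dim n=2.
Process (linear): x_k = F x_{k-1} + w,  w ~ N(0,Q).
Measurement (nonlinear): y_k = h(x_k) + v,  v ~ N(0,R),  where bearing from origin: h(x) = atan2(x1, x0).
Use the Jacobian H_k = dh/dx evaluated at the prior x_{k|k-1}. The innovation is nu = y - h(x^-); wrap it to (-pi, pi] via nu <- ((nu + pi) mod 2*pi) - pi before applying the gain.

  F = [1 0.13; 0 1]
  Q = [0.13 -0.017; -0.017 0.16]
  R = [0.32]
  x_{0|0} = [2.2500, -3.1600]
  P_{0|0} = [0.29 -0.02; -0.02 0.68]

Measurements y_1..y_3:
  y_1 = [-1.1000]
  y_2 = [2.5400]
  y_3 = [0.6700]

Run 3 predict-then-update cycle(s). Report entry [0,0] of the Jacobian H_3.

step 1: x^-=[1.8392, -3.1600]  P^-=[0.4263 0.0514; 0.0514 0.8400]  H_jac=[0.2364 0.1376]  S=[0.3631]  K=[0.2970; 0.3518]  nu=[-0.0563]  x^+=[1.8225, -3.1798]  P^+=[0.3943 0.0135; 0.0135 0.7951]
step 2: x^-=[1.4091, -3.1798]  P^-=[0.5412 0.0998; 0.0998 0.9551]  H_jac=[0.2629 0.1165]  S=[0.3765]  K=[0.4088; 0.3652]  nu=[-2.5895]  x^+=[0.3506, -4.1255]  P^+=[0.4783 0.0436; 0.0436 0.9049]
step 3: x^-=[-0.1857, -4.1255]  P^-=[0.6349 0.1443; 0.1443 1.0649]  H_jac=[0.2419 -0.0109]  S=[0.3565]  K=[0.4264; 0.0653]  nu=[2.2858]  x^+=[0.7889, -3.9762]  P^+=[0.5701 0.1343; 0.1343 1.0633]

H_jac[0,0] = 0.2419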